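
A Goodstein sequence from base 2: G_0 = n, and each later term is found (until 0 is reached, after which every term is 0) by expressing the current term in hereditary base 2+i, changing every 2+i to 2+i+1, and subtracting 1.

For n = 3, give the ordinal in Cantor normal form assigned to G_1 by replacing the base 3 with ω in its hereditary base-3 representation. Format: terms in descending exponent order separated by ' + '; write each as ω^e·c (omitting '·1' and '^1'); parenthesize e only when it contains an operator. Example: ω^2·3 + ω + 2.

ω

G_0=3  [base 2] 2 + 1  →[2↦3]→  3 + 1 = 4  −1 ⇒ G_1=3
G_1=3  [base 3] 3  →[3↦4]→  4 = 4  −1 ⇒ G_2=3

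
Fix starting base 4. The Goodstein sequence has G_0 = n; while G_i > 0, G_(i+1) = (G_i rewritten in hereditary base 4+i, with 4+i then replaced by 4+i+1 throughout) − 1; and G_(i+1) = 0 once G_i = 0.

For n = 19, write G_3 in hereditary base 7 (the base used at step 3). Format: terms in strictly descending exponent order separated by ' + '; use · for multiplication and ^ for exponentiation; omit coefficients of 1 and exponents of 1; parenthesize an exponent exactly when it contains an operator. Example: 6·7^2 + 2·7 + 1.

base 4: 19 = 4^2 + 3; at 5: 5^2 + 3 = 28; next = 27
base 5: 27 = 5^2 + 2; at 6: 6^2 + 2 = 38; next = 37
base 6: 37 = 6^2 + 1; at 7: 7^2 + 1 = 50; next = 49
base 7: 49 = 7^2; at 8: 8^2 = 64; next = 63

7^2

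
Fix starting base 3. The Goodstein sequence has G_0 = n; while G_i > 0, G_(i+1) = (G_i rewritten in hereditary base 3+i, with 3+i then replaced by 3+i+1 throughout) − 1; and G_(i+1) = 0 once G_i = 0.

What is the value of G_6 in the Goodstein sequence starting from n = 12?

(0) 12|_3 = 3^2 + 3 ↦ 4^2 + 4|_4 = 20 ⇒ 19
(1) 19|_4 = 4^2 + 3 ↦ 5^2 + 3|_5 = 28 ⇒ 27
(2) 27|_5 = 5^2 + 2 ↦ 6^2 + 2|_6 = 38 ⇒ 37
(3) 37|_6 = 6^2 + 1 ↦ 7^2 + 1|_7 = 50 ⇒ 49
(4) 49|_7 = 7^2 ↦ 8^2|_8 = 64 ⇒ 63
(5) 63|_8 = 7·8 + 7 ↦ 7·9 + 7|_9 = 70 ⇒ 69

69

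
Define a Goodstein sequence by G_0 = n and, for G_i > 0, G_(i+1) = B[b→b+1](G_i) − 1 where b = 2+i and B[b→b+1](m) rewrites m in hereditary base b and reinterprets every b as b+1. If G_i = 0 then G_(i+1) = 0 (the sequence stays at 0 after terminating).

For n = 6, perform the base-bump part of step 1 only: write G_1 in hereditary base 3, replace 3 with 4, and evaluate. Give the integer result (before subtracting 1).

258

base 2: 6 = 2^2 + 2; at 3: 3^3 + 3 = 30; next = 29
base 3: 29 = 3^3 + 2; at 4: 4^4 + 2 = 258; next = 257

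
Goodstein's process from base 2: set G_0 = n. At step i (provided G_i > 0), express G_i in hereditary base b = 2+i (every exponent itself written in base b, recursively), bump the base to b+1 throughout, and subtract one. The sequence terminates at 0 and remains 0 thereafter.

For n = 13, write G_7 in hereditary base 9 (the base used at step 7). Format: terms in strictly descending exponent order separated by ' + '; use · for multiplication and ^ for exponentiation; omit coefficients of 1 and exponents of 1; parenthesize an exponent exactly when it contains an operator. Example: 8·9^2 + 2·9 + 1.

9^(9 + 1) + 3·9^3 + 3·9^2 + 2·9 + 6

G_0=13  [base 2] 2^(2 + 1) + 2^2 + 1  →[2↦3]→  3^(3 + 1) + 3^3 + 1 = 109  −1 ⇒ G_1=108
G_1=108  [base 3] 3^(3 + 1) + 3^3  →[3↦4]→  4^(4 + 1) + 4^4 = 1280  −1 ⇒ G_2=1279
G_2=1279  [base 4] 4^(4 + 1) + 3·4^3 + 3·4^2 + 3·4 + 3  →[4↦5]→  5^(5 + 1) + 3·5^3 + 3·5^2 + 3·5 + 3 = 16093  −1 ⇒ G_3=16092
G_3=16092  [base 5] 5^(5 + 1) + 3·5^3 + 3·5^2 + 3·5 + 2  →[5↦6]→  6^(6 + 1) + 3·6^3 + 3·6^2 + 3·6 + 2 = 280712  −1 ⇒ G_4=280711
G_4=280711  [base 6] 6^(6 + 1) + 3·6^3 + 3·6^2 + 3·6 + 1  →[6↦7]→  7^(7 + 1) + 3·7^3 + 3·7^2 + 3·7 + 1 = 5765999  −1 ⇒ G_5=5765998
G_5=5765998  [base 7] 7^(7 + 1) + 3·7^3 + 3·7^2 + 3·7  →[7↦8]→  8^(8 + 1) + 3·8^3 + 3·8^2 + 3·8 = 134219480  −1 ⇒ G_6=134219479
G_6=134219479  [base 8] 8^(8 + 1) + 3·8^3 + 3·8^2 + 2·8 + 7  →[8↦9]→  9^(9 + 1) + 3·9^3 + 3·9^2 + 2·9 + 7 = 3486786856  −1 ⇒ G_7=3486786855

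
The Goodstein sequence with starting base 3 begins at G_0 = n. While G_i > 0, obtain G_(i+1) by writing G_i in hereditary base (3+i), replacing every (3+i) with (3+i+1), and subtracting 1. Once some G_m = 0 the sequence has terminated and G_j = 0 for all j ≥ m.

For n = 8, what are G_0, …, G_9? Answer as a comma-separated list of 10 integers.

8 —HB3→ 2·3 + 2 —bump→ 2·4 + 2 = 10 —(−1)→ 9
9 —HB4→ 2·4 + 1 —bump→ 2·5 + 1 = 11 —(−1)→ 10
10 —HB5→ 2·5 —bump→ 2·6 = 12 —(−1)→ 11
11 —HB6→ 6 + 5 —bump→ 7 + 5 = 12 —(−1)→ 11
11 —HB7→ 7 + 4 —bump→ 8 + 4 = 12 —(−1)→ 11
11 —HB8→ 8 + 3 —bump→ 9 + 3 = 12 —(−1)→ 11
11 —HB9→ 9 + 2 —bump→ 10 + 2 = 12 —(−1)→ 11
11 —HB10→ 10 + 1 —bump→ 11 + 1 = 12 —(−1)→ 11
11 —HB11→ 11 —bump→ 12 = 12 —(−1)→ 11

8, 9, 10, 11, 11, 11, 11, 11, 11, 11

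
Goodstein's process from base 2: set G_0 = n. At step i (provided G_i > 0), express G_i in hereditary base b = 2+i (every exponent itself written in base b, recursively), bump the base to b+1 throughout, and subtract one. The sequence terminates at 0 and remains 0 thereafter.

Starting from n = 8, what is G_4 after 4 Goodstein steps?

93395

i=0: 8 = 2^(2 + 1) (b=2); 2→3: 3^(3 + 1) = 81; 81−1 = 80
i=1: 80 = 2·3^3 + 2·3^2 + 2·3 + 2 (b=3); 3→4: 2·4^4 + 2·4^2 + 2·4 + 2 = 554; 554−1 = 553
i=2: 553 = 2·4^4 + 2·4^2 + 2·4 + 1 (b=4); 4→5: 2·5^5 + 2·5^2 + 2·5 + 1 = 6311; 6311−1 = 6310
i=3: 6310 = 2·5^5 + 2·5^2 + 2·5 (b=5); 5→6: 2·6^6 + 2·6^2 + 2·6 = 93396; 93396−1 = 93395
i=4: 93395 = 2·6^6 + 2·6^2 + 6 + 5 (b=6); 6→7: 2·7^7 + 2·7^2 + 7 + 5 = 1647196; 1647196−1 = 1647195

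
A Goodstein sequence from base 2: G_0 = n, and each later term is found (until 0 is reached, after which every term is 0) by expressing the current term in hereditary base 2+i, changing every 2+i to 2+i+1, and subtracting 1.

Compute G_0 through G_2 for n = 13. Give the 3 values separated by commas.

[0] 13 ≡ 2^(2 + 1) + 2^2 + 1 (base 2). Lift 3: 109. −1: 108.
[1] 108 ≡ 3^(3 + 1) + 3^3 (base 3). Lift 4: 1280. −1: 1279.

13, 108, 1279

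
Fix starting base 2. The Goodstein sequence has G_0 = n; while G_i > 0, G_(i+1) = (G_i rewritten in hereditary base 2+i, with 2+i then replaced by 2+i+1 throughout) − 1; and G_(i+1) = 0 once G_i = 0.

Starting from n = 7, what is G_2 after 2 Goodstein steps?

259

(0) 7|_2 = 2^2 + 2 + 1 ↦ 3^3 + 3 + 1|_3 = 31 ⇒ 30
(1) 30|_3 = 3^3 + 3 ↦ 4^4 + 4|_4 = 260 ⇒ 259
(2) 259|_4 = 4^4 + 3 ↦ 5^5 + 3|_5 = 3128 ⇒ 3127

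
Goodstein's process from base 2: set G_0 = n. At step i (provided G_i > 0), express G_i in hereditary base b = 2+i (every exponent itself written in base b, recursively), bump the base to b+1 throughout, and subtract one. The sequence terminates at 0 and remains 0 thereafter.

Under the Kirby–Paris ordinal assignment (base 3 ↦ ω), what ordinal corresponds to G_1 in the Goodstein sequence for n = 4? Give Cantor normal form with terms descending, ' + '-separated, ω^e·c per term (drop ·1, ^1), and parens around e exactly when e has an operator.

ω^2·2 + ω·2 + 2

G_0=4  [base 2] 2^2  →[2↦3]→  3^3 = 27  −1 ⇒ G_1=26
G_1=26  [base 3] 2·3^2 + 2·3 + 2  →[3↦4]→  2·4^2 + 2·4 + 2 = 42  −1 ⇒ G_2=41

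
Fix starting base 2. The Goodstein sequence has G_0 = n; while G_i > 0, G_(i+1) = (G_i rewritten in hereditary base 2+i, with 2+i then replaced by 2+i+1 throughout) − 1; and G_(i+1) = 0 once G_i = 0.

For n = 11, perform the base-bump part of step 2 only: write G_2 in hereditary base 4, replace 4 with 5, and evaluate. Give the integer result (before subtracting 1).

15628

i=0: 11 = 2^(2 + 1) + 2 + 1 (b=2); 2→3: 3^(3 + 1) + 3 + 1 = 85; 85−1 = 84
i=1: 84 = 3^(3 + 1) + 3 (b=3); 3→4: 4^(4 + 1) + 4 = 1028; 1028−1 = 1027
i=2: 1027 = 4^(4 + 1) + 3 (b=4); 4→5: 5^(5 + 1) + 3 = 15628; 15628−1 = 15627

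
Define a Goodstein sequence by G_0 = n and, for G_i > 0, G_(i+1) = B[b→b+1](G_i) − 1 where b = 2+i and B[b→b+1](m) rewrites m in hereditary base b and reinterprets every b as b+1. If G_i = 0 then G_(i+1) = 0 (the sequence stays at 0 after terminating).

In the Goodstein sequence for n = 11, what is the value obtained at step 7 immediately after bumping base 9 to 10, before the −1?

70077777776

base 2: 11 = 2^(2 + 1) + 2 + 1; at 3: 3^(3 + 1) + 3 + 1 = 85; next = 84
base 3: 84 = 3^(3 + 1) + 3; at 4: 4^(4 + 1) + 4 = 1028; next = 1027
base 4: 1027 = 4^(4 + 1) + 3; at 5: 5^(5 + 1) + 3 = 15628; next = 15627
base 5: 15627 = 5^(5 + 1) + 2; at 6: 6^(6 + 1) + 2 = 279938; next = 279937
base 6: 279937 = 6^(6 + 1) + 1; at 7: 7^(7 + 1) + 1 = 5764802; next = 5764801
base 7: 5764801 = 7^(7 + 1); at 8: 8^(8 + 1) = 134217728; next = 134217727
base 8: 134217727 = 7·8^8 + 7·8^7 + 7·8^6 + 7·8^5 + 7·8^4 + 7·8^3 + 7·8^2 + 7·8 + 7; at 9: 7·9^9 + 7·9^7 + 7·9^6 + 7·9^5 + 7·9^4 + 7·9^3 + 7·9^2 + 7·9 + 7 = 2749609303; next = 2749609302
base 9: 2749609302 = 7·9^9 + 7·9^7 + 7·9^6 + 7·9^5 + 7·9^4 + 7·9^3 + 7·9^2 + 7·9 + 6; at 10: 7·10^10 + 7·10^7 + 7·10^6 + 7·10^5 + 7·10^4 + 7·10^3 + 7·10^2 + 7·10 + 6 = 70077777776; next = 70077777775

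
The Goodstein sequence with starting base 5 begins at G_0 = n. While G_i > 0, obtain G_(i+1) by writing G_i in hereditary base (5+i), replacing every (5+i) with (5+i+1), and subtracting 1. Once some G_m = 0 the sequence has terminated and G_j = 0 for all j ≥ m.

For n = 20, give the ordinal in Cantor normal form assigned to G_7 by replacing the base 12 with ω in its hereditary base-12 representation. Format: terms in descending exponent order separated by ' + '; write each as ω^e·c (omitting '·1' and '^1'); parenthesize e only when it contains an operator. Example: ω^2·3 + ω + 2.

base 5: 20 = 4·5; at 6: 4·6 = 24; next = 23
base 6: 23 = 3·6 + 5; at 7: 3·7 + 5 = 26; next = 25
base 7: 25 = 3·7 + 4; at 8: 3·8 + 4 = 28; next = 27
base 8: 27 = 3·8 + 3; at 9: 3·9 + 3 = 30; next = 29
base 9: 29 = 3·9 + 2; at 10: 3·10 + 2 = 32; next = 31
base 10: 31 = 3·10 + 1; at 11: 3·11 + 1 = 34; next = 33
base 11: 33 = 3·11; at 12: 3·12 = 36; next = 35

ω·2 + 11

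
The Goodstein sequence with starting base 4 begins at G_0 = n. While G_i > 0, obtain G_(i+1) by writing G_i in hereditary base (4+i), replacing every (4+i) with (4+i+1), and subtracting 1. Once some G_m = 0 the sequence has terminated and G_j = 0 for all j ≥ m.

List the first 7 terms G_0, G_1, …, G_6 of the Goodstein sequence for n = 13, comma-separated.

13, 15, 17, 18, 19, 20, 21

i=0: 13 = 3·4 + 1 (b=4); 4→5: 3·5 + 1 = 16; 16−1 = 15
i=1: 15 = 3·5 (b=5); 5→6: 3·6 = 18; 18−1 = 17
i=2: 17 = 2·6 + 5 (b=6); 6→7: 2·7 + 5 = 19; 19−1 = 18
i=3: 18 = 2·7 + 4 (b=7); 7→8: 2·8 + 4 = 20; 20−1 = 19
i=4: 19 = 2·8 + 3 (b=8); 8→9: 2·9 + 3 = 21; 21−1 = 20
i=5: 20 = 2·9 + 2 (b=9); 9→10: 2·10 + 2 = 22; 22−1 = 21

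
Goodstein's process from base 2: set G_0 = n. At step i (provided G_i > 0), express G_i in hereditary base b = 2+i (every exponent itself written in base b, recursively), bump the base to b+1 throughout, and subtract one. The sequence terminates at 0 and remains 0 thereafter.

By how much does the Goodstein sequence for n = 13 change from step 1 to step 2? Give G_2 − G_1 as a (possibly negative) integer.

1171

(0) 13|_2 = 2^(2 + 1) + 2^2 + 1 ↦ 3^(3 + 1) + 3^3 + 1|_3 = 109 ⇒ 108
(1) 108|_3 = 3^(3 + 1) + 3^3 ↦ 4^(4 + 1) + 4^4|_4 = 1280 ⇒ 1279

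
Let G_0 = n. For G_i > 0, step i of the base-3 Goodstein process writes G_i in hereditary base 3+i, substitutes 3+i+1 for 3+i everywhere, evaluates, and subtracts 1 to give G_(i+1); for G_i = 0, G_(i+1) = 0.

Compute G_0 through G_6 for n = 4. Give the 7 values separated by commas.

4 —HB3→ 3 + 1 —bump→ 4 + 1 = 5 —(−1)→ 4
4 —HB4→ 4 —bump→ 5 = 5 —(−1)→ 4
4 —HB5→ 4 —bump→ 4 = 4 —(−1)→ 3
3 —HB6→ 3 —bump→ 3 = 3 —(−1)→ 2
2 —HB7→ 2 —bump→ 2 = 2 —(−1)→ 1
1 —HB8→ 1 —bump→ 1 = 1 —(−1)→ 0

4, 4, 4, 3, 2, 1, 0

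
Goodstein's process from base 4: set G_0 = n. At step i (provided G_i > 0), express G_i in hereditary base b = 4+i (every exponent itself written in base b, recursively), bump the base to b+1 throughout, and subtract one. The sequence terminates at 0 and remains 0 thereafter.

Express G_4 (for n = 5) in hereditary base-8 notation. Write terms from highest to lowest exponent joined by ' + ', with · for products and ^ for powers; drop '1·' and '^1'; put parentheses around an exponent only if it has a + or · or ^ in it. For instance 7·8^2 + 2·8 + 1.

3

G_0=5  [base 4] 4 + 1  →[4↦5]→  5 + 1 = 6  −1 ⇒ G_1=5
G_1=5  [base 5] 5  →[5↦6]→  6 = 6  −1 ⇒ G_2=5
G_2=5  [base 6] 5  →[6↦7]→  5 = 5  −1 ⇒ G_3=4
G_3=4  [base 7] 4  →[7↦8]→  4 = 4  −1 ⇒ G_4=3
G_4=3  [base 8] 3  →[8↦9]→  3 = 3  −1 ⇒ G_5=2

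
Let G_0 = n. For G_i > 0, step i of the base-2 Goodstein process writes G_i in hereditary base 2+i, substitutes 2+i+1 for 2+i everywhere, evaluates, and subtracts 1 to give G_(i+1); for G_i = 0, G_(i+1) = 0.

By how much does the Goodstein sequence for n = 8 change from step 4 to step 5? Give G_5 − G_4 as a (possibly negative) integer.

i=0: 8 = 2^(2 + 1) (b=2); 2→3: 3^(3 + 1) = 81; 81−1 = 80
i=1: 80 = 2·3^3 + 2·3^2 + 2·3 + 2 (b=3); 3→4: 2·4^4 + 2·4^2 + 2·4 + 2 = 554; 554−1 = 553
i=2: 553 = 2·4^4 + 2·4^2 + 2·4 + 1 (b=4); 4→5: 2·5^5 + 2·5^2 + 2·5 + 1 = 6311; 6311−1 = 6310
i=3: 6310 = 2·5^5 + 2·5^2 + 2·5 (b=5); 5→6: 2·6^6 + 2·6^2 + 2·6 = 93396; 93396−1 = 93395
i=4: 93395 = 2·6^6 + 2·6^2 + 6 + 5 (b=6); 6→7: 2·7^7 + 2·7^2 + 7 + 5 = 1647196; 1647196−1 = 1647195

1553800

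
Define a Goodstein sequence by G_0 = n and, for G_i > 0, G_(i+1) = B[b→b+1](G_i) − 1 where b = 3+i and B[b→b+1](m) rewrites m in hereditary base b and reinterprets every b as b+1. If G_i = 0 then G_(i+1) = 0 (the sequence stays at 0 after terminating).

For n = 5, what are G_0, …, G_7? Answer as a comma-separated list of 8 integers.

base 3: 5 = 3 + 2; at 4: 4 + 2 = 6; next = 5
base 4: 5 = 4 + 1; at 5: 5 + 1 = 6; next = 5
base 5: 5 = 5; at 6: 6 = 6; next = 5
base 6: 5 = 5; at 7: 5 = 5; next = 4
base 7: 4 = 4; at 8: 4 = 4; next = 3
base 8: 3 = 3; at 9: 3 = 3; next = 2
base 9: 2 = 2; at 10: 2 = 2; next = 1

5, 5, 5, 5, 4, 3, 2, 1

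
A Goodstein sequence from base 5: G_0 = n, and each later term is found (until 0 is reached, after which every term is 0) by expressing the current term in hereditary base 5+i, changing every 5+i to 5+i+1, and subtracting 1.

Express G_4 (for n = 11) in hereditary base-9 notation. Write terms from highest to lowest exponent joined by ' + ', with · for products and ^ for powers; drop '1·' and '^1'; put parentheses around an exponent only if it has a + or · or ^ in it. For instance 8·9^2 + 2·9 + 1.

[0] 11 ≡ 2·5 + 1 (base 5). Lift 6: 13. −1: 12.
[1] 12 ≡ 2·6 (base 6). Lift 7: 14. −1: 13.
[2] 13 ≡ 7 + 6 (base 7). Lift 8: 14. −1: 13.
[3] 13 ≡ 8 + 5 (base 8). Lift 9: 14. −1: 13.
[4] 13 ≡ 9 + 4 (base 9). Lift 10: 14. −1: 13.

9 + 4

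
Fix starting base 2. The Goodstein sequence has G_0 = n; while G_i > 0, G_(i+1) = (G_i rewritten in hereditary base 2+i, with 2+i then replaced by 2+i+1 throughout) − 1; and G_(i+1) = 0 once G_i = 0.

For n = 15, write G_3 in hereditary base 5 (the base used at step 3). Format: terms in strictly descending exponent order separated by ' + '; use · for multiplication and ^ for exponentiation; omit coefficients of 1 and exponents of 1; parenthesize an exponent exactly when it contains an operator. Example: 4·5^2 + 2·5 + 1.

G_0=15  [base 2] 2^(2 + 1) + 2^2 + 2 + 1  →[2↦3]→  3^(3 + 1) + 3^3 + 3 + 1 = 112  −1 ⇒ G_1=111
G_1=111  [base 3] 3^(3 + 1) + 3^3 + 3  →[3↦4]→  4^(4 + 1) + 4^4 + 4 = 1284  −1 ⇒ G_2=1283
G_2=1283  [base 4] 4^(4 + 1) + 4^4 + 3  →[4↦5]→  5^(5 + 1) + 5^5 + 3 = 18753  −1 ⇒ G_3=18752
G_3=18752  [base 5] 5^(5 + 1) + 5^5 + 2  →[5↦6]→  6^(6 + 1) + 6^6 + 2 = 326594  −1 ⇒ G_4=326593

5^(5 + 1) + 5^5 + 2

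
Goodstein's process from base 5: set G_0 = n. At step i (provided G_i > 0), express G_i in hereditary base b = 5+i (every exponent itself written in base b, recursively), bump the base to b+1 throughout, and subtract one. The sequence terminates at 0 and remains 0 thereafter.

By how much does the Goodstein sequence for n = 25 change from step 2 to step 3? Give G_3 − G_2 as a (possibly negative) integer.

G_0 = 25. HB_5(25) = 5^2. Bump = 36. G_1 = 35.
G_1 = 35. HB_6(35) = 5·6 + 5. Bump = 40. G_2 = 39.
G_2 = 39. HB_7(39) = 5·7 + 4. Bump = 44. G_3 = 43.

4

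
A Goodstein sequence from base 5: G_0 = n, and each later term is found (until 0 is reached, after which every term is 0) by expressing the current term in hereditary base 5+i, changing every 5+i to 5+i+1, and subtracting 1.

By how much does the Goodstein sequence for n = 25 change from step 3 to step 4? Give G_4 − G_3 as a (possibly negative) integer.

4

[0] 25 ≡ 5^2 (base 5). Lift 6: 36. −1: 35.
[1] 35 ≡ 5·6 + 5 (base 6). Lift 7: 40. −1: 39.
[2] 39 ≡ 5·7 + 4 (base 7). Lift 8: 44. −1: 43.
[3] 43 ≡ 5·8 + 3 (base 8). Lift 9: 48. −1: 47.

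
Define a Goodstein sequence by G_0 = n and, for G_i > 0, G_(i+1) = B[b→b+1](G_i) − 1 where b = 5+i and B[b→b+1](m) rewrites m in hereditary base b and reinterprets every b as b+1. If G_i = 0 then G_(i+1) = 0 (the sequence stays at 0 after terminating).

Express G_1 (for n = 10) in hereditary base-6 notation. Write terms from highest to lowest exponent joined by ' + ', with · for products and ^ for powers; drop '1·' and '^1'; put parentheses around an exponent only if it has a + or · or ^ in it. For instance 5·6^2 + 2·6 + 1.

[0] 10 ≡ 2·5 (base 5). Lift 6: 12. −1: 11.
[1] 11 ≡ 6 + 5 (base 6). Lift 7: 12. −1: 11.

6 + 5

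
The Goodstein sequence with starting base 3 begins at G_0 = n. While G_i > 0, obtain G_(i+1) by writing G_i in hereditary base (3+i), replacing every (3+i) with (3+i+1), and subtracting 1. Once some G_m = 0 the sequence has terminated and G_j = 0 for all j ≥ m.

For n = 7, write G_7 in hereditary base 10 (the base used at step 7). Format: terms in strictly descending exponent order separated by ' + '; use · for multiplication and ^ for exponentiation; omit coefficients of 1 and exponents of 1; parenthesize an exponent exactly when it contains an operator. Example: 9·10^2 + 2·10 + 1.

[0] 7 ≡ 2·3 + 1 (base 3). Lift 4: 9. −1: 8.
[1] 8 ≡ 2·4 (base 4). Lift 5: 10. −1: 9.
[2] 9 ≡ 5 + 4 (base 5). Lift 6: 10. −1: 9.
[3] 9 ≡ 6 + 3 (base 6). Lift 7: 10. −1: 9.
[4] 9 ≡ 7 + 2 (base 7). Lift 8: 10. −1: 9.
[5] 9 ≡ 8 + 1 (base 8). Lift 9: 10. −1: 9.
[6] 9 ≡ 9 (base 9). Lift 10: 10. −1: 9.

9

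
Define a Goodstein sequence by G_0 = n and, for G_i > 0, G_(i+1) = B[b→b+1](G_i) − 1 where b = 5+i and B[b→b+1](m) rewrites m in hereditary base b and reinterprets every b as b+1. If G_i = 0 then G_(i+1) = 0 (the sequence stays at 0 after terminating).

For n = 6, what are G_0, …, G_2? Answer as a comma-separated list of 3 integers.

(0) 6|_5 = 5 + 1 ↦ 6 + 1|_6 = 7 ⇒ 6
(1) 6|_6 = 6 ↦ 7|_7 = 7 ⇒ 6

6, 6, 6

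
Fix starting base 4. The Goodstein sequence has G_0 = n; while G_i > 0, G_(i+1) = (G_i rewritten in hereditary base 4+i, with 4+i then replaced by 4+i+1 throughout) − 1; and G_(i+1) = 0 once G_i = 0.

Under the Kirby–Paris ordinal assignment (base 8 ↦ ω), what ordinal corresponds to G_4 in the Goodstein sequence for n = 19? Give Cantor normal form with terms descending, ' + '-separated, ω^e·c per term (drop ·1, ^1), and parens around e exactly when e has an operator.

ω·7 + 7

[0] 19 ≡ 4^2 + 3 (base 4). Lift 5: 28. −1: 27.
[1] 27 ≡ 5^2 + 2 (base 5). Lift 6: 38. −1: 37.
[2] 37 ≡ 6^2 + 1 (base 6). Lift 7: 50. −1: 49.
[3] 49 ≡ 7^2 (base 7). Lift 8: 64. −1: 63.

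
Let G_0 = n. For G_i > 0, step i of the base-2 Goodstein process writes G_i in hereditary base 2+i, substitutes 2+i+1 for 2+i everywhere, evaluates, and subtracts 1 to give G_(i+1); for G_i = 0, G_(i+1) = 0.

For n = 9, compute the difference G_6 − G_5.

G_0 = 9. HB_2(9) = 2^(2 + 1) + 1. Bump = 82. G_1 = 81.
G_1 = 81. HB_3(81) = 3^(3 + 1). Bump = 1024. G_2 = 1023.
G_2 = 1023. HB_4(1023) = 3·4^4 + 3·4^3 + 3·4^2 + 3·4 + 3. Bump = 9843. G_3 = 9842.
G_3 = 9842. HB_5(9842) = 3·5^5 + 3·5^3 + 3·5^2 + 3·5 + 2. Bump = 140744. G_4 = 140743.
G_4 = 140743. HB_6(140743) = 3·6^6 + 3·6^3 + 3·6^2 + 3·6 + 1. Bump = 2471827. G_5 = 2471826.
G_5 = 2471826. HB_7(2471826) = 3·7^7 + 3·7^3 + 3·7^2 + 3·7. Bump = 50333400. G_6 = 50333399.

47861573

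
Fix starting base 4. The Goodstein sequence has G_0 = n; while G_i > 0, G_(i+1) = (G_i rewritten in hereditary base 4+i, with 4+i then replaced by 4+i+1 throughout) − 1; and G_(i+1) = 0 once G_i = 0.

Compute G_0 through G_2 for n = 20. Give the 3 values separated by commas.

step 0: 20 = 4^2 + 4; sub 5 for 4: 5^2 + 5; = 30; G_1 = 30−1 = 29
step 1: 29 = 5^2 + 4; sub 6 for 5: 6^2 + 4; = 40; G_2 = 40−1 = 39

20, 29, 39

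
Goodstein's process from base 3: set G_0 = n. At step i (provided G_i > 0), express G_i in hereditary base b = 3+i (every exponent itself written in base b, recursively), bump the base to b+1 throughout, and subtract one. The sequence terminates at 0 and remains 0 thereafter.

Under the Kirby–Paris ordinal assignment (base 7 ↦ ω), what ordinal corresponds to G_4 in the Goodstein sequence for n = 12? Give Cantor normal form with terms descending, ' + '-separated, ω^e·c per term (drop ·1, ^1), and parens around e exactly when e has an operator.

(0) 12|_3 = 3^2 + 3 ↦ 4^2 + 4|_4 = 20 ⇒ 19
(1) 19|_4 = 4^2 + 3 ↦ 5^2 + 3|_5 = 28 ⇒ 27
(2) 27|_5 = 5^2 + 2 ↦ 6^2 + 2|_6 = 38 ⇒ 37
(3) 37|_6 = 6^2 + 1 ↦ 7^2 + 1|_7 = 50 ⇒ 49
(4) 49|_7 = 7^2 ↦ 8^2|_8 = 64 ⇒ 63

ω^2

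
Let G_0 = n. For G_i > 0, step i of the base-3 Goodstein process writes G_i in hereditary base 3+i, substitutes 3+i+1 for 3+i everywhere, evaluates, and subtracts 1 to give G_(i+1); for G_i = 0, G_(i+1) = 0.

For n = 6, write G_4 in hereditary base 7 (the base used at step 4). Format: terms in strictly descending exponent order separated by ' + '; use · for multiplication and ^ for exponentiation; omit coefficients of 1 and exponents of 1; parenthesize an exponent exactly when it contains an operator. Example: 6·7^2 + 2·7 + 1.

(0) 6|_3 = 2·3 ↦ 2·4|_4 = 8 ⇒ 7
(1) 7|_4 = 4 + 3 ↦ 5 + 3|_5 = 8 ⇒ 7
(2) 7|_5 = 5 + 2 ↦ 6 + 2|_6 = 8 ⇒ 7
(3) 7|_6 = 6 + 1 ↦ 7 + 1|_7 = 8 ⇒ 7
(4) 7|_7 = 7 ↦ 8|_8 = 8 ⇒ 7

7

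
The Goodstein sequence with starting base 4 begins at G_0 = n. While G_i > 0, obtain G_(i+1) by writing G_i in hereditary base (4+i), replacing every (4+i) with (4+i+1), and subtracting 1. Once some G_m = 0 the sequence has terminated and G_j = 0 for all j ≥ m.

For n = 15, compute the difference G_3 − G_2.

(0) 15|_4 = 3·4 + 3 ↦ 3·5 + 3|_5 = 18 ⇒ 17
(1) 17|_5 = 3·5 + 2 ↦ 3·6 + 2|_6 = 20 ⇒ 19
(2) 19|_6 = 3·6 + 1 ↦ 3·7 + 1|_7 = 22 ⇒ 21

2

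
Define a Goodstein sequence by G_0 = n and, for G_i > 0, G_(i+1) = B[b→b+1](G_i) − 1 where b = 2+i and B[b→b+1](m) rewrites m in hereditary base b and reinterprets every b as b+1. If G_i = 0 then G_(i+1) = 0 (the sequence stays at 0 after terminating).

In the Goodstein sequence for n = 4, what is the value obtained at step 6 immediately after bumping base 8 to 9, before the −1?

(0) 4|_2 = 2^2 ↦ 3^3|_3 = 27 ⇒ 26
(1) 26|_3 = 2·3^2 + 2·3 + 2 ↦ 2·4^2 + 2·4 + 2|_4 = 42 ⇒ 41
(2) 41|_4 = 2·4^2 + 2·4 + 1 ↦ 2·5^2 + 2·5 + 1|_5 = 61 ⇒ 60
(3) 60|_5 = 2·5^2 + 2·5 ↦ 2·6^2 + 2·6|_6 = 84 ⇒ 83
(4) 83|_6 = 2·6^2 + 6 + 5 ↦ 2·7^2 + 7 + 5|_7 = 110 ⇒ 109
(5) 109|_7 = 2·7^2 + 7 + 4 ↦ 2·8^2 + 8 + 4|_8 = 140 ⇒ 139
(6) 139|_8 = 2·8^2 + 8 + 3 ↦ 2·9^2 + 9 + 3|_9 = 174 ⇒ 173

174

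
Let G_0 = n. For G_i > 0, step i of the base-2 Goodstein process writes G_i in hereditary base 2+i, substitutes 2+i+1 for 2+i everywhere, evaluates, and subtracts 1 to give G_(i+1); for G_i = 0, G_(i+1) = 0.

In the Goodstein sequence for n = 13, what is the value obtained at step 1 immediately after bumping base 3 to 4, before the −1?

13 —HB2→ 2^(2 + 1) + 2^2 + 1 —bump→ 3^(3 + 1) + 3^3 + 1 = 109 —(−1)→ 108
108 —HB3→ 3^(3 + 1) + 3^3 —bump→ 4^(4 + 1) + 4^4 = 1280 —(−1)→ 1279

1280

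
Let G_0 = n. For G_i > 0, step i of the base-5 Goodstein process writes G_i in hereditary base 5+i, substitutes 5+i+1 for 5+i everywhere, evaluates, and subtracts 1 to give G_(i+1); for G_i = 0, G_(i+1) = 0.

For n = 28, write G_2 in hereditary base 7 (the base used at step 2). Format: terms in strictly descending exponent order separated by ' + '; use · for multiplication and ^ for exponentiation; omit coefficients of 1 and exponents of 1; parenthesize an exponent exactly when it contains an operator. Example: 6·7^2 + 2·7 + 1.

7^2 + 1

base 5: 28 = 5^2 + 3; at 6: 6^2 + 3 = 39; next = 38
base 6: 38 = 6^2 + 2; at 7: 7^2 + 2 = 51; next = 50
base 7: 50 = 7^2 + 1; at 8: 8^2 + 1 = 65; next = 64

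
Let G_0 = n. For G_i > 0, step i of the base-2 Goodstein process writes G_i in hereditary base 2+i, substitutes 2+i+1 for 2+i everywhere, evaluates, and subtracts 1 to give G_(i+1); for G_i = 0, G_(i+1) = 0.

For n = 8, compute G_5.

1647195

G_0 = 8. HB_2(8) = 2^(2 + 1). Bump = 81. G_1 = 80.
G_1 = 80. HB_3(80) = 2·3^3 + 2·3^2 + 2·3 + 2. Bump = 554. G_2 = 553.
G_2 = 553. HB_4(553) = 2·4^4 + 2·4^2 + 2·4 + 1. Bump = 6311. G_3 = 6310.
G_3 = 6310. HB_5(6310) = 2·5^5 + 2·5^2 + 2·5. Bump = 93396. G_4 = 93395.
G_4 = 93395. HB_6(93395) = 2·6^6 + 2·6^2 + 6 + 5. Bump = 1647196. G_5 = 1647195.
G_5 = 1647195. HB_7(1647195) = 2·7^7 + 2·7^2 + 7 + 4. Bump = 33554572. G_6 = 33554571.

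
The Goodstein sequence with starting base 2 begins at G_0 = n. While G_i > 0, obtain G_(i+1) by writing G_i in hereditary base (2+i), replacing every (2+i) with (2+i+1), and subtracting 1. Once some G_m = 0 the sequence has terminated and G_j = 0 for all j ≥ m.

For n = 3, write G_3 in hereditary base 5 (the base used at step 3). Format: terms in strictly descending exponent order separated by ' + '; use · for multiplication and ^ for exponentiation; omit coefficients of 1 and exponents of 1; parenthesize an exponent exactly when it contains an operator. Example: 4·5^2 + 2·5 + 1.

2

G_0=3  [base 2] 2 + 1  →[2↦3]→  3 + 1 = 4  −1 ⇒ G_1=3
G_1=3  [base 3] 3  →[3↦4]→  4 = 4  −1 ⇒ G_2=3
G_2=3  [base 4] 3  →[4↦5]→  3 = 3  −1 ⇒ G_3=2
G_3=2  [base 5] 2  →[5↦6]→  2 = 2  −1 ⇒ G_4=1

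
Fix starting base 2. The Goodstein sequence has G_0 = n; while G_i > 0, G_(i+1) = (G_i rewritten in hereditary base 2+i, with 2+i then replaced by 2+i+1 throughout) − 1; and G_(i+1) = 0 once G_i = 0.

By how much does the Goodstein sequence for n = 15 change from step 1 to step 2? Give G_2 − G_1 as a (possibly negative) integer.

1172

i=0: 15 = 2^(2 + 1) + 2^2 + 2 + 1 (b=2); 2→3: 3^(3 + 1) + 3^3 + 3 + 1 = 112; 112−1 = 111
i=1: 111 = 3^(3 + 1) + 3^3 + 3 (b=3); 3→4: 4^(4 + 1) + 4^4 + 4 = 1284; 1284−1 = 1283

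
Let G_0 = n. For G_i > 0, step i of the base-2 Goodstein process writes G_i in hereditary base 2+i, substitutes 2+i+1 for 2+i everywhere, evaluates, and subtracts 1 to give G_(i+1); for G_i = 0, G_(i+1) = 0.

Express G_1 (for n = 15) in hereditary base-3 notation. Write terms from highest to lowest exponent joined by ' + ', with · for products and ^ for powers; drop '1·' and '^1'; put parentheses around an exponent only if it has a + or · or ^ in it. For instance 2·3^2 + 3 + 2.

step 0: 15 = 2^(2 + 1) + 2^2 + 2 + 1; sub 3 for 2: 3^(3 + 1) + 3^3 + 3 + 1; = 112; G_1 = 112−1 = 111
step 1: 111 = 3^(3 + 1) + 3^3 + 3; sub 4 for 3: 4^(4 + 1) + 4^4 + 4; = 1284; G_2 = 1284−1 = 1283

3^(3 + 1) + 3^3 + 3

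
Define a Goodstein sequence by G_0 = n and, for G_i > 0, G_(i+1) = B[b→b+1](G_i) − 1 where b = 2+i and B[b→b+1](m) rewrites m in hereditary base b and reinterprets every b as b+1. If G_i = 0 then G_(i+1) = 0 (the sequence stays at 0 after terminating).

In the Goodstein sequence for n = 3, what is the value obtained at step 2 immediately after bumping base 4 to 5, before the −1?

3

G_0 = 3. HB_2(3) = 2 + 1. Bump = 4. G_1 = 3.
G_1 = 3. HB_3(3) = 3. Bump = 4. G_2 = 3.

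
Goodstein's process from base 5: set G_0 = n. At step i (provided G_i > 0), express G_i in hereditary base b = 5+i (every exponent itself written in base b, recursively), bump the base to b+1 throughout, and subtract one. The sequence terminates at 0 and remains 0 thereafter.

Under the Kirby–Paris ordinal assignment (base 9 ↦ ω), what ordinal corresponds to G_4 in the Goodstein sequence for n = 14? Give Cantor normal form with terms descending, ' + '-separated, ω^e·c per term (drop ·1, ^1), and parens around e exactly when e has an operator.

(0) 14|_5 = 2·5 + 4 ↦ 2·6 + 4|_6 = 16 ⇒ 15
(1) 15|_6 = 2·6 + 3 ↦ 2·7 + 3|_7 = 17 ⇒ 16
(2) 16|_7 = 2·7 + 2 ↦ 2·8 + 2|_8 = 18 ⇒ 17
(3) 17|_8 = 2·8 + 1 ↦ 2·9 + 1|_9 = 19 ⇒ 18

ω·2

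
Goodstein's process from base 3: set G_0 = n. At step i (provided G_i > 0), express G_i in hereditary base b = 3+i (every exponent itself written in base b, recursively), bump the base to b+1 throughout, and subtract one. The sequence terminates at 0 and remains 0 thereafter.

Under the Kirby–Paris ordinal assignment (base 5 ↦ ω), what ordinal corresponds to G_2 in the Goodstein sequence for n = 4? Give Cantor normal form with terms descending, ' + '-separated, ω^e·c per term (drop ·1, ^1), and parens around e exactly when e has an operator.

4 —HB3→ 3 + 1 —bump→ 4 + 1 = 5 —(−1)→ 4
4 —HB4→ 4 —bump→ 5 = 5 —(−1)→ 4

4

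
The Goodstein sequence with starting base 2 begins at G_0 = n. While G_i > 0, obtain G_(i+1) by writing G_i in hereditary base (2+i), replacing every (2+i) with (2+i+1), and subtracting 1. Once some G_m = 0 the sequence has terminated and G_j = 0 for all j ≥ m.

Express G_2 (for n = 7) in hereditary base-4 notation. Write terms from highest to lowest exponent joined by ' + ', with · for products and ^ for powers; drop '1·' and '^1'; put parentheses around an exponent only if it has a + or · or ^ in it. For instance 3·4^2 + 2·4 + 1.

4^4 + 3

G_0=7  [base 2] 2^2 + 2 + 1  →[2↦3]→  3^3 + 3 + 1 = 31  −1 ⇒ G_1=30
G_1=30  [base 3] 3^3 + 3  →[3↦4]→  4^4 + 4 = 260  −1 ⇒ G_2=259
G_2=259  [base 4] 4^4 + 3  →[4↦5]→  5^5 + 3 = 3128  −1 ⇒ G_3=3127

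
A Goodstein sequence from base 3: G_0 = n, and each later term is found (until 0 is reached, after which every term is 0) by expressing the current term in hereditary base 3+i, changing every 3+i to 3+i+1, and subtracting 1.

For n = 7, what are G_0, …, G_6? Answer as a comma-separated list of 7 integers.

G_0=7  [base 3] 2·3 + 1  →[3↦4]→  2·4 + 1 = 9  −1 ⇒ G_1=8
G_1=8  [base 4] 2·4  →[4↦5]→  2·5 = 10  −1 ⇒ G_2=9
G_2=9  [base 5] 5 + 4  →[5↦6]→  6 + 4 = 10  −1 ⇒ G_3=9
G_3=9  [base 6] 6 + 3  →[6↦7]→  7 + 3 = 10  −1 ⇒ G_4=9
G_4=9  [base 7] 7 + 2  →[7↦8]→  8 + 2 = 10  −1 ⇒ G_5=9
G_5=9  [base 8] 8 + 1  →[8↦9]→  9 + 1 = 10  −1 ⇒ G_6=9

7, 8, 9, 9, 9, 9, 9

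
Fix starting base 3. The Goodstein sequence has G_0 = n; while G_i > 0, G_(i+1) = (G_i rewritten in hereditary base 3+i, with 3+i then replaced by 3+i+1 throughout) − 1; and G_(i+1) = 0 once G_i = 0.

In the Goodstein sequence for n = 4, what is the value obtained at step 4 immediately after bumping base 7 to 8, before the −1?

2

G_0=4  [base 3] 3 + 1  →[3↦4]→  4 + 1 = 5  −1 ⇒ G_1=4
G_1=4  [base 4] 4  →[4↦5]→  5 = 5  −1 ⇒ G_2=4
G_2=4  [base 5] 4  →[5↦6]→  4 = 4  −1 ⇒ G_3=3
G_3=3  [base 6] 3  →[6↦7]→  3 = 3  −1 ⇒ G_4=2
G_4=2  [base 7] 2  →[7↦8]→  2 = 2  −1 ⇒ G_5=1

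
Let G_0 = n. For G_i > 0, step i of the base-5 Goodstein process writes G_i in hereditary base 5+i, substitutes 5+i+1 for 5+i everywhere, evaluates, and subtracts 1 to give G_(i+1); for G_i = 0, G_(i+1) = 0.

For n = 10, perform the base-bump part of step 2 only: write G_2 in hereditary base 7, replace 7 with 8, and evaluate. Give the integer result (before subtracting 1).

12

[0] 10 ≡ 2·5 (base 5). Lift 6: 12. −1: 11.
[1] 11 ≡ 6 + 5 (base 6). Lift 7: 12. −1: 11.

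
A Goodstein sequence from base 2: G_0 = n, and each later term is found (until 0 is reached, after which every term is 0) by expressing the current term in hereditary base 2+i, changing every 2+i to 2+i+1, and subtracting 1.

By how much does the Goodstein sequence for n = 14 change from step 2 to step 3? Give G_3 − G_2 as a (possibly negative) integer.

17469

G_0 = 14. HB_2(14) = 2^(2 + 1) + 2^2 + 2. Bump = 111. G_1 = 110.
G_1 = 110. HB_3(110) = 3^(3 + 1) + 3^3 + 2. Bump = 1282. G_2 = 1281.
G_2 = 1281. HB_4(1281) = 4^(4 + 1) + 4^4 + 1. Bump = 18751. G_3 = 18750.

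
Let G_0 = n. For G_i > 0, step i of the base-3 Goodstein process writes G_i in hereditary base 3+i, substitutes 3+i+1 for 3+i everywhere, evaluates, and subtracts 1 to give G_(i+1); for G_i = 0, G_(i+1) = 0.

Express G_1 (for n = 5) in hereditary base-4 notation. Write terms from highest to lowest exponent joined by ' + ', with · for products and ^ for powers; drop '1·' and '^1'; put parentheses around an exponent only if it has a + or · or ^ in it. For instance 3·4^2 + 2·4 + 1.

5 —HB3→ 3 + 2 —bump→ 4 + 2 = 6 —(−1)→ 5
5 —HB4→ 4 + 1 —bump→ 5 + 1 = 6 —(−1)→ 5

4 + 1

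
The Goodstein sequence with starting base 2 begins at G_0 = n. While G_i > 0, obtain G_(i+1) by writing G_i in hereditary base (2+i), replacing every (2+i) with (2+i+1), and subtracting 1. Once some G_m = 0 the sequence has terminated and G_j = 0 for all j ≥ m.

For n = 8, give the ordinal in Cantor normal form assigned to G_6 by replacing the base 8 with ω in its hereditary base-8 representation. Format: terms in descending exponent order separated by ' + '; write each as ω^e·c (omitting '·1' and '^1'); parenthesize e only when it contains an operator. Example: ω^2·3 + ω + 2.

(0) 8|_2 = 2^(2 + 1) ↦ 3^(3 + 1)|_3 = 81 ⇒ 80
(1) 80|_3 = 2·3^3 + 2·3^2 + 2·3 + 2 ↦ 2·4^4 + 2·4^2 + 2·4 + 2|_4 = 554 ⇒ 553
(2) 553|_4 = 2·4^4 + 2·4^2 + 2·4 + 1 ↦ 2·5^5 + 2·5^2 + 2·5 + 1|_5 = 6311 ⇒ 6310
(3) 6310|_5 = 2·5^5 + 2·5^2 + 2·5 ↦ 2·6^6 + 2·6^2 + 2·6|_6 = 93396 ⇒ 93395
(4) 93395|_6 = 2·6^6 + 2·6^2 + 6 + 5 ↦ 2·7^7 + 2·7^2 + 7 + 5|_7 = 1647196 ⇒ 1647195
(5) 1647195|_7 = 2·7^7 + 2·7^2 + 7 + 4 ↦ 2·8^8 + 2·8^2 + 8 + 4|_8 = 33554572 ⇒ 33554571
(6) 33554571|_8 = 2·8^8 + 2·8^2 + 8 + 3 ↦ 2·9^9 + 2·9^2 + 9 + 3|_9 = 774841152 ⇒ 774841151

ω^ω·2 + ω^2·2 + ω + 3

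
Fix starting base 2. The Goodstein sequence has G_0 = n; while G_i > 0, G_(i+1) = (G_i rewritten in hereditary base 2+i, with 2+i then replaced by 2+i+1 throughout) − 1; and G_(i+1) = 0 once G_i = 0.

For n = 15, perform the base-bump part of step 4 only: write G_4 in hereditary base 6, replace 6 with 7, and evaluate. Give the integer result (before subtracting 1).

6588345

(0) 15|_2 = 2^(2 + 1) + 2^2 + 2 + 1 ↦ 3^(3 + 1) + 3^3 + 3 + 1|_3 = 112 ⇒ 111
(1) 111|_3 = 3^(3 + 1) + 3^3 + 3 ↦ 4^(4 + 1) + 4^4 + 4|_4 = 1284 ⇒ 1283
(2) 1283|_4 = 4^(4 + 1) + 4^4 + 3 ↦ 5^(5 + 1) + 5^5 + 3|_5 = 18753 ⇒ 18752
(3) 18752|_5 = 5^(5 + 1) + 5^5 + 2 ↦ 6^(6 + 1) + 6^6 + 2|_6 = 326594 ⇒ 326593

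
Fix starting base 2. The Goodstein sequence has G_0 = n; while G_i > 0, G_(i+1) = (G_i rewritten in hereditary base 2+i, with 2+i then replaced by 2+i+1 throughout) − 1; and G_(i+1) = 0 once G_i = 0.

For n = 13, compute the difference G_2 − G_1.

1171

(0) 13|_2 = 2^(2 + 1) + 2^2 + 1 ↦ 3^(3 + 1) + 3^3 + 1|_3 = 109 ⇒ 108
(1) 108|_3 = 3^(3 + 1) + 3^3 ↦ 4^(4 + 1) + 4^4|_4 = 1280 ⇒ 1279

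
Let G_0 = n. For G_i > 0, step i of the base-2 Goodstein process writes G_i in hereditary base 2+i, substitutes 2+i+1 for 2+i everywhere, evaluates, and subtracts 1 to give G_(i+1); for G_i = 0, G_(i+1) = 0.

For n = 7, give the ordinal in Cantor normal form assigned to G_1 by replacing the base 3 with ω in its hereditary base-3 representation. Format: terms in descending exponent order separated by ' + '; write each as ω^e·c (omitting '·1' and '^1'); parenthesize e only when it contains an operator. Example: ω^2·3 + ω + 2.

i=0: 7 = 2^2 + 2 + 1 (b=2); 2→3: 3^3 + 3 + 1 = 31; 31−1 = 30
i=1: 30 = 3^3 + 3 (b=3); 3→4: 4^4 + 4 = 260; 260−1 = 259

ω^ω + ω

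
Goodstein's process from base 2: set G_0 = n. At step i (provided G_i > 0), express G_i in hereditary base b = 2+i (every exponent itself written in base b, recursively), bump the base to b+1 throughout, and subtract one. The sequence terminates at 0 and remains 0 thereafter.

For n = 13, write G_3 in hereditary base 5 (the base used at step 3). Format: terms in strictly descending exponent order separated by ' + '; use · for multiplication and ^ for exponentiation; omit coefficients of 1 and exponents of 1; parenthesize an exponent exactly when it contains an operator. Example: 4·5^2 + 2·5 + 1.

step 0: 13 = 2^(2 + 1) + 2^2 + 1; sub 3 for 2: 3^(3 + 1) + 3^3 + 1; = 109; G_1 = 109−1 = 108
step 1: 108 = 3^(3 + 1) + 3^3; sub 4 for 3: 4^(4 + 1) + 4^4; = 1280; G_2 = 1280−1 = 1279
step 2: 1279 = 4^(4 + 1) + 3·4^3 + 3·4^2 + 3·4 + 3; sub 5 for 4: 5^(5 + 1) + 3·5^3 + 3·5^2 + 3·5 + 3; = 16093; G_3 = 16093−1 = 16092

5^(5 + 1) + 3·5^3 + 3·5^2 + 3·5 + 2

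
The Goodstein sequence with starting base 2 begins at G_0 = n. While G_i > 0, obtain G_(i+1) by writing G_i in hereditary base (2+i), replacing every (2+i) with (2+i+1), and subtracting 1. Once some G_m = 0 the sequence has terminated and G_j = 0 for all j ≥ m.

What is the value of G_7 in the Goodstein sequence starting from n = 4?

173

G_0 = 4. HB_2(4) = 2^2. Bump = 27. G_1 = 26.
G_1 = 26. HB_3(26) = 2·3^2 + 2·3 + 2. Bump = 42. G_2 = 41.
G_2 = 41. HB_4(41) = 2·4^2 + 2·4 + 1. Bump = 61. G_3 = 60.
G_3 = 60. HB_5(60) = 2·5^2 + 2·5. Bump = 84. G_4 = 83.
G_4 = 83. HB_6(83) = 2·6^2 + 6 + 5. Bump = 110. G_5 = 109.
G_5 = 109. HB_7(109) = 2·7^2 + 7 + 4. Bump = 140. G_6 = 139.
G_6 = 139. HB_8(139) = 2·8^2 + 8 + 3. Bump = 174. G_7 = 173.
G_7 = 173. HB_9(173) = 2·9^2 + 9 + 2. Bump = 212. G_8 = 211.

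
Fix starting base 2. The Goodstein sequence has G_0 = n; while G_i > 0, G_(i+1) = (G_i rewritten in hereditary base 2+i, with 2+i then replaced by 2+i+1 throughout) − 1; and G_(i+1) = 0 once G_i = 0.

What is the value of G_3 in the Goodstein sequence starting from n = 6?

step 0: 6 = 2^2 + 2; sub 3 for 2: 3^3 + 3; = 30; G_1 = 30−1 = 29
step 1: 29 = 3^3 + 2; sub 4 for 3: 4^4 + 2; = 258; G_2 = 258−1 = 257
step 2: 257 = 4^4 + 1; sub 5 for 4: 5^5 + 1; = 3126; G_3 = 3126−1 = 3125
step 3: 3125 = 5^5; sub 6 for 5: 6^6; = 46656; G_4 = 46656−1 = 46655

3125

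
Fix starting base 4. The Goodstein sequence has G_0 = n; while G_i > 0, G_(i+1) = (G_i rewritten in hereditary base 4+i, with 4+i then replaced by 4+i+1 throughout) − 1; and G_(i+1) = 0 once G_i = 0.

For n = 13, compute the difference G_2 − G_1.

base 4: 13 = 3·4 + 1; at 5: 3·5 + 1 = 16; next = 15
base 5: 15 = 3·5; at 6: 3·6 = 18; next = 17

2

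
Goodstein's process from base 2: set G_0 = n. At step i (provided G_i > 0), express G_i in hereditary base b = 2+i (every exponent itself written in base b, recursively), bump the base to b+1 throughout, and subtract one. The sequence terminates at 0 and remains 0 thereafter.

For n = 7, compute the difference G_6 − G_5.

15953672

base 2: 7 = 2^2 + 2 + 1; at 3: 3^3 + 3 + 1 = 31; next = 30
base 3: 30 = 3^3 + 3; at 4: 4^4 + 4 = 260; next = 259
base 4: 259 = 4^4 + 3; at 5: 5^5 + 3 = 3128; next = 3127
base 5: 3127 = 5^5 + 2; at 6: 6^6 + 2 = 46658; next = 46657
base 6: 46657 = 6^6 + 1; at 7: 7^7 + 1 = 823544; next = 823543
base 7: 823543 = 7^7; at 8: 8^8 = 16777216; next = 16777215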